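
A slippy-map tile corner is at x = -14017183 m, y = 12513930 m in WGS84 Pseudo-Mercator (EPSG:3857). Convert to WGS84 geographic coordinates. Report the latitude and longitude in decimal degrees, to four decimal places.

lat 73.9960°, lon -125.9185°

R = 6378137 m. λ = x/R = -125.91849729°.
φ = 2·arctan(exp(y/R)) − 90° = 2·arctan(7.11357) − 90° = 73.99600010°.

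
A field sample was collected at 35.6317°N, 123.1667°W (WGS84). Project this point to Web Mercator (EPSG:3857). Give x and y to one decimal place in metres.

Web Mercator is spherical with R = a = 6378137 m.
x = R·λ = 6378137 × -2.149664444 = -13710854.327 m.
y = R·ln tan(π/4 + φ/2) = 6378137 × 0.666348416 = 4250061.484 m.

x -13710854.3 m, y 4250061.5 m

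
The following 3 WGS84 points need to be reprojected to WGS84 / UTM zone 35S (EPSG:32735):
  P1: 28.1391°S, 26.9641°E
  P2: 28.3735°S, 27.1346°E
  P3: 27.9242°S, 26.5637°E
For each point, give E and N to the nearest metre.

P1: E 496475 m, N 6887388 m; P2: E 513188 m, N 6861415 m; P3: E 457072 m, N 6911118 m

UTM zone 35S: λ₀ = 27°, k₀ = 0.9996.
P1 (-28.1391°, 26.9641°) → (496474.764, 6887388.133) m.
P2 (-28.3735°, 27.1346°) → (513188.306, 6861414.632) m.
P3 (-27.9242°, 26.5637°) → (457071.668, 6911117.794) m.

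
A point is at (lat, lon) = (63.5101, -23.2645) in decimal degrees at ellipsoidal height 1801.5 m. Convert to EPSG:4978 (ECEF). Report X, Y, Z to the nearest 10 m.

X 2621360 m, Y -1127010 m, Z 5687180 m

WGS84: a = 6378137 m, e² = 0.006694380; N(φ) = a/√(1−e²sin²φ) = 6395307.538 m.
X = (N+h)·cosφ·cosλ = 2621363.228 m; Y = (N+h)·cosφ·sinλ = -1127012.457 m; Z = (N(1−e²)+h)·sinφ = 5687177.918 m.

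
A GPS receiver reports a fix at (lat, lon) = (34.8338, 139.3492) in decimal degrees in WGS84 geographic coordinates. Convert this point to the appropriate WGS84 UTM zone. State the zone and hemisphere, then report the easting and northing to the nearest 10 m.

Zone 54N: E 349050 m, N 3855850 m

Longitude 139.3492° lies in the 6° band [138°, 144°), giving zone 54; latitude is north of the equator, so 54N.
Zone 54 central meridian λ₀ = 6×54 − 183 = 141°; Δλ = -1.6508°.
Transverse Mercator on WGS84 with k₀ = 0.9996 gives E = 349050.499 m, N = 3855854.683 m.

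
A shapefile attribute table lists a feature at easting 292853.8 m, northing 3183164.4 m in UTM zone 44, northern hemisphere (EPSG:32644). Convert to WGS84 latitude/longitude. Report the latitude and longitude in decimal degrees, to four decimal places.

lat 28.7593°, lon 78.8784°

Zone 44N: λ₀ = 81°, k₀ = 0.9996, false easting 500000 m.
Meridian distance M = (N − FN)/k₀ = 3184438.2 m.
Inverse transverse Mercator on WGS84 gives φ = 28.75930027°, λ = 78.87840013°.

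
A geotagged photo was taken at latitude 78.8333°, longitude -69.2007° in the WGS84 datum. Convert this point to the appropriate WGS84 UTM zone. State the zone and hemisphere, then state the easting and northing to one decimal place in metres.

Longitude -69.2007° lies in the 6° band [-72°, -66°), giving zone 19; latitude is north of the equator, so 19N.
Zone 19 central meridian λ₀ = 6×19 − 183 = -69°; Δλ = -0.2007°.
Transverse Mercator on WGS84 with k₀ = 0.9996 gives E = 495660.926 m, N = 8751376.482 m.

Zone 19N: E 495660.9 m, N 8751376.5 m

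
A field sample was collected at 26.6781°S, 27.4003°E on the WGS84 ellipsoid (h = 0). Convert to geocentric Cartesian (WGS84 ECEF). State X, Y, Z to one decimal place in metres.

X 5063187.9 m, Y 2624541.0 m, Z -2846390.9 m

WGS84: a = 6378137 m, e² = 0.006694380; N(φ) = a/√(1−e²sin²φ) = 6382444.876 m.
X = (N+h)·cosφ·cosλ = 5063187.9498 m; Y = (N+h)·cosφ·sinλ = 2624540.985 m; Z = (N(1−e²)+h)·sinφ = -2846390.871 m.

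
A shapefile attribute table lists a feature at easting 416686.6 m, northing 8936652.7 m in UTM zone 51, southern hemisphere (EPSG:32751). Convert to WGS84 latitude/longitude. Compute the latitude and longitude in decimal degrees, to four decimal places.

lat -9.6187°, lon 122.2407°

Zone 51S: λ₀ = 123°, k₀ = 0.9996, false easting 500000 m, false northing 10000000 m.
Meridian distance M = (N − FN)/k₀ = -1063772.8 m.
Inverse transverse Mercator on WGS84 gives φ = -9.61869962°, λ = 122.24069973°.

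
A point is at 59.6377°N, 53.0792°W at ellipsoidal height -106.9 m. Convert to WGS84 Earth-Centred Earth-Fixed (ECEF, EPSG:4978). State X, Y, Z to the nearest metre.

WGS84: a = 6378137 m, e² = 0.006694380; N(φ) = a/√(1−e²sin²φ) = 6394090.955 m.
X = (N+h)·cosφ·cosλ = 1941461.701 m; Y = (N+h)·cosφ·sinλ = -2583830.099 m; Z = (N(1−e²)+h)·sinφ = 5480092.736 m.

X 1941462 m, Y -2583830 m, Z 5480093 m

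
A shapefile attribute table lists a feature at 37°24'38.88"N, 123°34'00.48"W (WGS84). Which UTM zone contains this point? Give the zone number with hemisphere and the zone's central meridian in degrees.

Zone 10N, central meridian -123°

UTM zone = ⌊(λ + 180)/6⌋ + 1; -123.5668° ∈ [-126°, -120°) → zone 10.
Hemisphere: N (φ ≥ 0).
Central meridian λ₀ = 6×10 − 183 = -123°.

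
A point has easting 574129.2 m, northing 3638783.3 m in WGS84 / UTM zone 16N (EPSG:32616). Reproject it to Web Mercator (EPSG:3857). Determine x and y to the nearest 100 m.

x -9596600 m, y 3880000 m

Unproject from UTM 16N (λ₀ = -87°) → φ = 32.88470039°, λ = -86.20749965°.
Web Mercator (R = 6378137 m): x = -9596574.964 m, y = 3880009.849 m.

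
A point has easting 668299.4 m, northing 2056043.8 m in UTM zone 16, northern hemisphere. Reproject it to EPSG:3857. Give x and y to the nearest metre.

x -9507241 m, y 2106548 m

Unproject from UTM 16N (λ₀ = -87°) → φ = 18.58850034°, λ = -85.40499962°.
Web Mercator (R = 6378137 m): x = -9507241.069 m, y = 2106547.889 m.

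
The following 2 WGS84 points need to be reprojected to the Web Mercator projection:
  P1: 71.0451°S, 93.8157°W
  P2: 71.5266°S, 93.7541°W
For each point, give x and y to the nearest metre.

P1: x -10443516 m, y -11417711 m; P2: x -10436659 m, y -11584779 m

Web Mercator: x = R·λ, y = R·ln tan(π/4+φ/2), R = 6378137 m.
P1 (-71.0451°, -93.8157°) → (-10443515.952, -11417710.576) m.
P2 (-71.5266°, -93.7541°) → (-10436658.672, -11584778.547) m.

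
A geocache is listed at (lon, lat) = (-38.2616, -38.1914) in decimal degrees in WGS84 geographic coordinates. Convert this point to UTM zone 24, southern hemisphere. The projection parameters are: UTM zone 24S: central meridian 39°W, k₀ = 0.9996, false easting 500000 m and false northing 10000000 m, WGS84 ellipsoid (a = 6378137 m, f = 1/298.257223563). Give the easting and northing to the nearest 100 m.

Zone 24 central meridian λ₀ = 6×24 − 183 = -39°; Δλ = +0.7384°.
Transverse Mercator on WGS84 with k₀ = 0.9996 gives E = 564661.115 m, N = 5772690.780 m.

E 564700 m, N 5772700 m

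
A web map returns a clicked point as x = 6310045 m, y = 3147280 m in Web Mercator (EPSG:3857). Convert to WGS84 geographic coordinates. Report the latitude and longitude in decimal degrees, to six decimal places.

lat 27.190401°, lon 56.684099°

R = 6378137 m. λ = x/R = 56.68409867°.
φ = 2·arctan(exp(y/R)) − 90° = 2·arctan(1.63795) − 90° = 27.19040065°.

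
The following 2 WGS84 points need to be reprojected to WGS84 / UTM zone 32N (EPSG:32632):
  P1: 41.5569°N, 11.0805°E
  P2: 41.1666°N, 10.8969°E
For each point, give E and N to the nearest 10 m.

P1: E 673500 m, N 4602670 m; P2: E 659130 m, N 4558990 m

UTM zone 32N: λ₀ = 9°, k₀ = 0.9996.
P1 (41.5569°, 11.0805°) → (673496.861, 4602671.311) m.
P2 (41.1666°, 10.8969°) → (659133.756, 4558985.836) m.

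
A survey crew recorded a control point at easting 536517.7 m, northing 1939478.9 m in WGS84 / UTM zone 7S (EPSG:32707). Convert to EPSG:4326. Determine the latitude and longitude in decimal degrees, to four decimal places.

lat -72.6388°, lon -139.9035°

Zone 7S: λ₀ = -141°, k₀ = 0.9996, false easting 500000 m, false northing 10000000 m.
Meridian distance M = (N − FN)/k₀ = -8063746.6 m.
Inverse transverse Mercator on WGS84 gives φ = -72.63879965°, λ = -139.90350009°.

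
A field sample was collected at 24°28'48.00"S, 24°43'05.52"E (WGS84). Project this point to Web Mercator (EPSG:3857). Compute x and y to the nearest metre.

Web Mercator is spherical with R = a = 6378137 m.
x = R·λ = 6378137 × 0.431413975 = 2751617.437 m.
y = R·ln tan(π/4 + φ/2) = 6378137 × -0.440882383 = -2812008.241 m.

x 2751617 m, y -2812008 m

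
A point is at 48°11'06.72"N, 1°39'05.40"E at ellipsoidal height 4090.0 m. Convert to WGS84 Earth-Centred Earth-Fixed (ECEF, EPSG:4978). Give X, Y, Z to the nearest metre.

WGS84: a = 6378137 m, e² = 0.006694380; N(φ) = a/√(1−e²sin²φ) = 6390028.980 m.
X = (N+h)·cosφ·cosλ = 4261348.207 m; Y = (N+h)·cosφ·sinλ = 122863.609 m; Z = (N(1−e²)+h)·sinφ = 4733679.126 m.

X 4261348 m, Y 122864 m, Z 4733679 m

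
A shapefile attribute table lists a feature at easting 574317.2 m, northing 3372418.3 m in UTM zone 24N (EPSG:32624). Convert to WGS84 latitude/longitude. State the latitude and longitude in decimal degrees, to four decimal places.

lat 30.4817°, lon -38.2257°

Zone 24N: λ₀ = -39°, k₀ = 0.9996, false easting 500000 m.
Meridian distance M = (N − FN)/k₀ = 3373767.8 m.
Inverse transverse Mercator on WGS84 gives φ = 30.48169986°, λ = -38.22570051°.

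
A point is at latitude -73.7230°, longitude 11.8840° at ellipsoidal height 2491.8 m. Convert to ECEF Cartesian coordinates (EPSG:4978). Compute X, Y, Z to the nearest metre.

X 1755461 m, Y 369422 m, Z -6102737 m

WGS84: a = 6378137 m, e² = 0.006694380; N(φ) = a/√(1−e²sin²φ) = 6397900.201 m.
X = (N+h)·cosφ·cosλ = 1755461.070 m; Y = (N+h)·cosφ·sinλ = 369421.713 m; Z = (N(1−e²)+h)·sinφ = -6102737.471 m.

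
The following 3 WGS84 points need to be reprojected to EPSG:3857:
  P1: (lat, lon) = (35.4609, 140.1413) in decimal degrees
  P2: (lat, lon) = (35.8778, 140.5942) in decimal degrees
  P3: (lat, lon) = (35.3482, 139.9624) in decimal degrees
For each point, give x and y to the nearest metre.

P1: x 15600458 m, y 4226693 m; P2: x 15650875 m, y 4283820 m; P3: x 15580543 m, y 4211301 m

Web Mercator: x = R·λ, y = R·ln tan(π/4+φ/2), R = 6378137 m.
P1 (35.4609°, 140.1413°) → (15600458.155, 4226693.357) m.
P2 (35.8778°, 140.5942°) → (15650874.752, 4283819.842) m.
P3 (35.3482°, 139.9624°) → (15580543.098, 4211301.391) m.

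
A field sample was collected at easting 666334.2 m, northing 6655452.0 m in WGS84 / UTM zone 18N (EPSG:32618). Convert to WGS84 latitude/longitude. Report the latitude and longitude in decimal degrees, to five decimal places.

lat 60.00260°, lon -72.01700°

Zone 18N: λ₀ = -75°, k₀ = 0.9996, false easting 500000 m.
Meridian distance M = (N − FN)/k₀ = 6658115.2 m.
Inverse transverse Mercator on WGS84 gives φ = 60.00260037°, λ = -72.01699976°.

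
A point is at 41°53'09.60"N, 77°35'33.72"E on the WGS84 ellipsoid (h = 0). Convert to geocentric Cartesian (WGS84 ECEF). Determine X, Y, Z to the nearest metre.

WGS84: a = 6378137 m, e² = 0.006694380; N(φ) = a/√(1−e²sin²φ) = 6387674.753 m.
X = (N+h)·cosφ·cosλ = 1021757.496 m; Y = (N+h)·cosφ·sinλ = 4644398.042 m; Z = (N(1−e²)+h)·sinφ = 4236185.544 m.

X 1021757 m, Y 4644398 m, Z 4236186 m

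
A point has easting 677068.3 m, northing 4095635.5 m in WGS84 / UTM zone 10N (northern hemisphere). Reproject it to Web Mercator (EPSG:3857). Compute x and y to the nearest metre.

Unproject from UTM 10N (λ₀ = -123°) → φ = 36.99019984°, λ = -121.01030015°.
Web Mercator (R = 6378137 m): x = -13470804.993 m, y = 4437740.859 m.

x -13470805 m, y 4437741 m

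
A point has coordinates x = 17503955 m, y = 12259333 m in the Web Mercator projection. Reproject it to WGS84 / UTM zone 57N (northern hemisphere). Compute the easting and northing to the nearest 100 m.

Web Mercator inverse (R = 6378137 m) → φ = 73.35320074°, λ = 157.24070309°.
UTM 57N forward: E = 443753.079 m, N = 8140708.473 m.

E 443800 m, N 8140700 m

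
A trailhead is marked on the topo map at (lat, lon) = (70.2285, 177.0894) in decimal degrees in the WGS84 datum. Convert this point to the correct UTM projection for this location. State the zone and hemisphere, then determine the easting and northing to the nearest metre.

Longitude 177.0894° lies in the 6° band [174°, 180°), giving zone 60; latitude is north of the equator, so 60N.
Zone 60 central meridian λ₀ = 6×60 − 183 = 177°; Δλ = +0.0894°.
Transverse Mercator on WGS84 with k₀ = 0.9996 gives E = 503375.121 m, N = 7791357.668 m.

Zone 60N: E 503375 m, N 7791358 m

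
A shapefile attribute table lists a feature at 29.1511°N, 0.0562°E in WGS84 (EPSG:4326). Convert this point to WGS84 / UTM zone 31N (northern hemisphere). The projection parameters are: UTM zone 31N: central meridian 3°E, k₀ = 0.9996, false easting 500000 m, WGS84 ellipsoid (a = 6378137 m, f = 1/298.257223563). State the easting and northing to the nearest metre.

E 213625 m, N 3228312 m

Zone 31 central meridian λ₀ = 6×31 − 183 = 3°; Δλ = -2.9438°.
Transverse Mercator on WGS84 with k₀ = 0.9996 gives E = 213625.390 m, N = 3228312.018 m.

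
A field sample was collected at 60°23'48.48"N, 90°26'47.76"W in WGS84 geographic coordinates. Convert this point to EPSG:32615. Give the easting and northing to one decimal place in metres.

Zone 15 central meridian λ₀ = 6×15 − 183 = -93°; Δλ = +2.5534°.
Transverse Mercator on WGS84 with k₀ = 0.9996 gives E = 640689.922 m, N = 6698329.637 m.

E 640689.9 m, N 6698329.6 m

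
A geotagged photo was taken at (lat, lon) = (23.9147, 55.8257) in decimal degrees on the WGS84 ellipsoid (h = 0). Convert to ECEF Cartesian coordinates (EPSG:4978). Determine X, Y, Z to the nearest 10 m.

X 3276910 m, Y 4826480 m, Z 2569650 m

WGS84: a = 6378137 m, e² = 0.006694380; N(φ) = a/√(1−e²sin²φ) = 6381648.147 m.
X = (N+h)·cosφ·cosλ = 3276908.167 m; Y = (N+h)·cosφ·sinλ = 4826479.374 m; Z = (N(1−e²)+h)·sinφ = 2569649.731 m.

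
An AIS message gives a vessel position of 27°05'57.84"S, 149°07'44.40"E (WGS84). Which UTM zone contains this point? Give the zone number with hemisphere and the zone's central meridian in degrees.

UTM zone = ⌊(λ + 180)/6⌋ + 1; 149.1290° ∈ [144°, 150°) → zone 55.
Hemisphere: S (φ < 0).
Central meridian λ₀ = 6×55 − 183 = 147°.

Zone 55S, central meridian 147°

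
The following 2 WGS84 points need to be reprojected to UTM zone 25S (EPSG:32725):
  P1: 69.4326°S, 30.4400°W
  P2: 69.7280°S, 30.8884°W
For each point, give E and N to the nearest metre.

P1: E 600345 m, N 2295301 m; P2: E 581638 m, N 2263048 m

UTM zone 25S: λ₀ = -33°, k₀ = 0.9996.
P1 (-69.4326°, -30.4400°) → (600345.028, 2295300.511) m.
P2 (-69.7280°, -30.8884°) → (581637.950, 2263047.755) m.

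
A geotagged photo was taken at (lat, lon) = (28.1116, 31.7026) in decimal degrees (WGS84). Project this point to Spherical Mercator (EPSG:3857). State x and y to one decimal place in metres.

x 3529117.3 m, y 3263051.3 m

Web Mercator is spherical with R = a = 6378137 m.
x = R·λ = 6378137 × 0.553314751 = 3529117.289 m.
y = R·ln tan(π/4 + φ/2) = 6378137 × 0.511599437 = 3263051.296 m.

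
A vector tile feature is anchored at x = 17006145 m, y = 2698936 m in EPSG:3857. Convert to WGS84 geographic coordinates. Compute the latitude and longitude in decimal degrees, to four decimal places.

lat 23.5522°, lon 152.7688°

R = 6378137 m. λ = x/R = 152.76879977°.
φ = 2·arctan(exp(y/R)) − 90° = 2·arctan(1.52677) − 90° = 23.55220086°.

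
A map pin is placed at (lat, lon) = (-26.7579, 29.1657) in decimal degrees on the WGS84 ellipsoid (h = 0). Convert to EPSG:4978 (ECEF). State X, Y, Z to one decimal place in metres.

X 4976458.8 m, Y 2777340.4 m, Z -2854288.6 m

WGS84: a = 6378137 m, e² = 0.006694380; N(φ) = a/√(1−e²sin²φ) = 6382468.807 m.
X = (N+h)·cosφ·cosλ = 4976458.768 m; Y = (N+h)·cosφ·sinλ = 2777340.428 m; Z = (N(1−e²)+h)·sinφ = -2854288.604 m.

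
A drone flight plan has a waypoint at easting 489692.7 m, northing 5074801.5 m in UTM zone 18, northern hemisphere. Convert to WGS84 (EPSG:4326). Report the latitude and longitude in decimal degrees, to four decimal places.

Zone 18N: λ₀ = -75°, k₀ = 0.9996, false easting 500000 m.
Meridian distance M = (N − FN)/k₀ = 5076832.2 m.
Inverse transverse Mercator on WGS84 gives φ = 45.82669975°, λ = -75.13270001°.

lat 45.8267°, lon -75.1327°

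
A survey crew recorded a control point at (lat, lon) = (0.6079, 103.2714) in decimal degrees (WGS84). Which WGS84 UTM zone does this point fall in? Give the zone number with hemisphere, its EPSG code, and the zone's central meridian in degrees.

UTM zone = ⌊(λ + 180)/6⌋ + 1; 103.2714° ∈ [102°, 108°) → zone 48.
Hemisphere: N (φ ≥ 0).
Central meridian λ₀ = 6×48 − 183 = 105°.
EPSG code: 32648.

Zone 48N (EPSG:32648), central meridian 105°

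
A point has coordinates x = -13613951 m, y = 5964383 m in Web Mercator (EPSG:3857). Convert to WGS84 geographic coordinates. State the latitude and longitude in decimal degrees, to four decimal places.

R = 6378137 m. λ = x/R = -122.29620261°.
φ = 2·arctan(exp(y/R)) − 90° = 2·arctan(2.54754) − 90° = 47.13650075°.

lat 47.1365°, lon -122.2962°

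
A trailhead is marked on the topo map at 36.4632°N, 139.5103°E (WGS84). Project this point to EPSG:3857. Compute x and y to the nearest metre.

x 15530216 m, y 4364546 m

Web Mercator is spherical with R = a = 6378137 m.
x = R·λ = 6378137 × 2.434914075 = 15530215.556 m.
y = R·ln tan(π/4 + φ/2) = 6378137 × 0.684297875 = 4364545.593 m.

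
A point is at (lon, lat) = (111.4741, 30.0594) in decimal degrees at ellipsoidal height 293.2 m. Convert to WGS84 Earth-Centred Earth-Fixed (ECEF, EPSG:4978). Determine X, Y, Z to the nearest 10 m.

X -2022670 m, Y 5141670 m, Z 3176220 m

WGS84: a = 6378137 m, e² = 0.006694380; N(φ) = a/√(1−e²sin²φ) = 6383500.145 m.
X = (N+h)·cosφ·cosλ = -2022674.083 m; Y = (N+h)·cosφ·sinλ = 5141672.068 m; Z = (N(1−e²)+h)·sinφ = 3176221.378 m.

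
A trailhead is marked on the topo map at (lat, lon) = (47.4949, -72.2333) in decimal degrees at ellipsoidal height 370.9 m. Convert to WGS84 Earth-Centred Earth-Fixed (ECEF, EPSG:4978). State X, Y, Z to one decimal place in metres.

WGS84: a = 6378137 m, e² = 0.006694380; N(φ) = a/√(1−e²sin²φ) = 6389771.619 m.
X = (N+h)·cosφ·cosλ = 1317461.378 m; Y = (N+h)·cosφ·sinλ = -4111620.331 m; Z = (N(1−e²)+h)·sinφ = 4679388.088 m.

X 1317461.4 m, Y -4111620.3 m, Z 4679388.1 m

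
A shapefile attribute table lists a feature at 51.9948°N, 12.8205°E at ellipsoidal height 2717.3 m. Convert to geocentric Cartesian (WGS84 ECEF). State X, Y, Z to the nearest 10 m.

WGS84: a = 6378137 m, e² = 0.006694380; N(φ) = a/√(1−e²sin²φ) = 6391433.376 m.
X = (N+h)·cosφ·cosλ = 3838937.968 m; Y = (N+h)·cosφ·sinλ = 873629.867 m; Z = (N(1−e²)+h)·sinφ = 5004588.219 m.

X 3838940 m, Y 873630 m, Z 5004590 m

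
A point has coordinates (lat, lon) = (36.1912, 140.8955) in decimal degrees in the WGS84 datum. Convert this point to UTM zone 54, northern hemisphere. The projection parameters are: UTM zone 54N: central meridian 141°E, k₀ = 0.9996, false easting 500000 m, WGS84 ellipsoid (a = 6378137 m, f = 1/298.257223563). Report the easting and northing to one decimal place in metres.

E 490604.4 m, N 4005160.7 m

Zone 54 central meridian λ₀ = 6×54 − 183 = 141°; Δλ = -0.1045°.
Transverse Mercator on WGS84 with k₀ = 0.9996 gives E = 490604.449 m, N = 4005160.726 m.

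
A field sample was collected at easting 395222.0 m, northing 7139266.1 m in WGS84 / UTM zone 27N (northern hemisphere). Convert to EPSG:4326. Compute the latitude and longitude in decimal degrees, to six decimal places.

lat 64.363100°, lon -23.170699°

Zone 27N: λ₀ = -21°, k₀ = 0.9996, false easting 500000 m.
Meridian distance M = (N − FN)/k₀ = 7142122.9 m.
Inverse transverse Mercator on WGS84 gives φ = 64.36309989°, λ = -23.17069914°.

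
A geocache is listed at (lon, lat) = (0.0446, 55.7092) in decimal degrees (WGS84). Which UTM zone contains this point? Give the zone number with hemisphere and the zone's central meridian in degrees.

Zone 31N, central meridian 3°

UTM zone = ⌊(λ + 180)/6⌋ + 1; 0.0446° ∈ [0°, 6°) → zone 31.
Hemisphere: N (φ ≥ 0).
Central meridian λ₀ = 6×31 − 183 = 3°.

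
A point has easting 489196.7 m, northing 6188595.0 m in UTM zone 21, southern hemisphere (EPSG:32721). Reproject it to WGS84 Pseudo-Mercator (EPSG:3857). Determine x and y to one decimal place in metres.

Unproject from UTM 21S (λ₀ = -57°) → φ = -34.44410036°, λ = -57.11760038°.
Web Mercator (R = 6378137 m): x = -6358302.189 m, y = -4088590.882 m.

x -6358302.2 m, y -4088590.9 m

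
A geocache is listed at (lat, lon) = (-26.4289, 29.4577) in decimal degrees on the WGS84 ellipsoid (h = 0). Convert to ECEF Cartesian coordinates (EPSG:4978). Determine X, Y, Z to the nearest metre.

WGS84: a = 6378137 m, e² = 0.006694380; N(φ) = a/√(1−e²sin²φ) = 6382370.466 m.
X = (N+h)·cosφ·cosλ = 4976448.314 m; Y = (N+h)·cosφ·sinλ = 2810690.991 m; Z = (N(1−e²)+h)·sinφ = -2821692.822 m.

X 4976448 m, Y 2810691 m, Z -2821693 m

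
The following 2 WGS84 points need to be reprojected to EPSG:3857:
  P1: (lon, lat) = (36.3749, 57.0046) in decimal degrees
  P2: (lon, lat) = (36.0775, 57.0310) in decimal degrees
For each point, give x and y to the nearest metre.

P1: x 4049235 m, y 7761059 m; P2: x 4016129 m, y 7766457 m

Web Mercator: x = R·λ, y = R·ln tan(π/4+φ/2), R = 6378137 m.
P1 (57.0046°, 36.3749°) → (4049235.346, 7761058.931) m.
P2 (57.0310°, 36.0775°) → (4016128.929, 7766457.445) m.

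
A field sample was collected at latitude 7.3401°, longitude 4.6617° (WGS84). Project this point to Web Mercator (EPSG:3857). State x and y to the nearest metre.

x 518938 m, y 819340 m

Web Mercator is spherical with R = a = 6378137 m.
x = R·λ = 6378137 × 0.081362014 = 518938.070 m.
y = R·ln tan(π/4 + φ/2) = 6378137 × 0.128460775 = 819340.424 m.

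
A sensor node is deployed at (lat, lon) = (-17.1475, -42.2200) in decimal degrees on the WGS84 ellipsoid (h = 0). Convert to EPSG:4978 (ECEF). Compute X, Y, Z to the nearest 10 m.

X 4514810 m, Y -4096650 m, Z -1868440 m

WGS84: a = 6378137 m, e² = 0.006694380; N(φ) = a/√(1−e²sin²φ) = 6379993.585 m.
X = (N+h)·cosφ·cosλ = 4514808.426 m; Y = (N+h)·cosφ·sinλ = -4096650.905 m; Z = (N(1−e²)+h)·sinφ = -1868437.808 m.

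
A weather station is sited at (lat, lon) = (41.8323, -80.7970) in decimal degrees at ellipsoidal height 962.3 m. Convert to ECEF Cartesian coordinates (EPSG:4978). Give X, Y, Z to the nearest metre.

WGS84: a = 6378137 m, e² = 0.006694380; N(φ) = a/√(1−e²sin²φ) = 6387654.775 m.
X = (N+h)·cosφ·cosλ = 761305.974 m; Y = (N+h)·cosφ·sinλ = -4698886.125 m; Z = (N(1−e²)+h)·sinφ = 4232385.076 m.

X 761306 m, Y -4698886 m, Z 4232385 m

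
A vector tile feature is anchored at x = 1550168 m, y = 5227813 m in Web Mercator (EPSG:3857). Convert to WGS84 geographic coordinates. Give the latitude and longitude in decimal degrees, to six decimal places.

R = 6378137 m. λ = x/R = 13.92539607°.
φ = 2·arctan(exp(y/R)) − 90° = 2·arctan(2.26970) − 90° = 42.44460138°.

lat 42.444601°, lon 13.925396°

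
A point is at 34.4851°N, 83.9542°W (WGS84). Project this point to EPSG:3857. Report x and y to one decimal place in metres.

Web Mercator is spherical with R = a = 6378137 m.
x = R·λ = 6378137 × -1.465277211 = -9345738.794 m.
y = R·ln tan(π/4 + φ/2) = 6378137 × 0.641900071 = 4094126.591 m.

x -9345738.8 m, y 4094126.6 m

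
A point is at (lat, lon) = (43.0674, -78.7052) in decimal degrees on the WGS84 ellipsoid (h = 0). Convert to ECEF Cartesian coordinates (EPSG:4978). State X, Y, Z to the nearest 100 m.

X 914000 m, Y -4576500 m, Z 4333000 m

WGS84: a = 6378137 m, e² = 0.006694380; N(φ) = a/√(1−e²sin²φ) = 6388115.230 m.
X = (N+h)·cosφ·cosλ = 914034.646 m; Y = (N+h)·cosφ·sinλ = -4576458.114 m; Z = (N(1−e²)+h)·sinφ = 4332974.908 m.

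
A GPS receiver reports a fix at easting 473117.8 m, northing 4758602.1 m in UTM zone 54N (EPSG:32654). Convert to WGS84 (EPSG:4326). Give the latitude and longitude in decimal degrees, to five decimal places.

lat 42.97960°, lon 140.67030°

Zone 54N: λ₀ = 141°, k₀ = 0.9996, false easting 500000 m.
Meridian distance M = (N − FN)/k₀ = 4760506.3 m.
Inverse transverse Mercator on WGS84 gives φ = 42.97959960°, λ = 140.67030004°.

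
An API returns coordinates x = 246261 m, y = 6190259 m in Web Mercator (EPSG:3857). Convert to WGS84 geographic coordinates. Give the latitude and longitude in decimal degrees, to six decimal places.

lat 48.498900°, lon 2.212200°

R = 6378137 m. λ = x/R = 2.21220020°.
φ = 2·arctan(exp(y/R)) − 90° = 2·arctan(2.63938) − 90° = 48.49889993°.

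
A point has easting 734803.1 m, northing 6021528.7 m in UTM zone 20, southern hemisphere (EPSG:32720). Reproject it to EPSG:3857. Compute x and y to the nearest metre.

Unproject from UTM 20S (λ₀ = -63°) → φ = -35.92240028°, λ = -60.39759960°.
Web Mercator (R = 6378137 m): x = -6723430.033 m, y = -4289949.017 m.

x -6723430 m, y -4289949 m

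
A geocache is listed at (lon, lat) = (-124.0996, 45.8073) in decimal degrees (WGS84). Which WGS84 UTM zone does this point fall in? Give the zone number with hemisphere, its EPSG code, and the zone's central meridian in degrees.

UTM zone = ⌊(λ + 180)/6⌋ + 1; -124.0996° ∈ [-126°, -120°) → zone 10.
Hemisphere: N (φ ≥ 0).
Central meridian λ₀ = 6×10 − 183 = -123°.
EPSG code: 32610.

Zone 10N (EPSG:32610), central meridian -123°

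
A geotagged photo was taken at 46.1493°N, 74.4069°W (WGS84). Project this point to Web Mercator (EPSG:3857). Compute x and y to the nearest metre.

Web Mercator is spherical with R = a = 6378137 m.
x = R·λ = 6378137 × -1.298645391 = -8282938.220 m.
y = R·ln tan(π/4 + φ/2) = 6378137 × 0.910031725 = 5804307.015 m.

x -8282938 m, y 5804307 m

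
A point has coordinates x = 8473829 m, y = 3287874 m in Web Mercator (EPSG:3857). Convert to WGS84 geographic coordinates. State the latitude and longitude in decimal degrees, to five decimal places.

lat 28.30810°, lon 76.12170°

R = 6378137 m. λ = x/R = 76.12170106°.
φ = 2·arctan(exp(y/R)) − 90° = 2·arctan(1.67446) − 90° = 28.30810019°.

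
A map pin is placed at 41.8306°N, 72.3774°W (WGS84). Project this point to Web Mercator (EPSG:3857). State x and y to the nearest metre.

x -8057015 m, y 5135638 m

Web Mercator is spherical with R = a = 6378137 m.
x = R·λ = 6378137 × -1.263223934 = -8057015.313 m.
y = R·ln tan(π/4 + φ/2) = 6378137 × 0.805194028 = 5135637.825 m.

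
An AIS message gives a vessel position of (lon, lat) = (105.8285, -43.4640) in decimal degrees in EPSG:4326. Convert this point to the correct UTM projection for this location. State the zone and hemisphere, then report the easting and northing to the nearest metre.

Zone 48S: E 567019 m, N 5187323 m

Longitude 105.8285° lies in the 6° band [102°, 108°), giving zone 48; latitude is south of the equator, so 48S.
Zone 48 central meridian λ₀ = 6×48 − 183 = 105°; Δλ = +0.8285°.
Transverse Mercator on WGS84 with k₀ = 0.9996 gives E = 567019.437 m, N = 5187323.361 m.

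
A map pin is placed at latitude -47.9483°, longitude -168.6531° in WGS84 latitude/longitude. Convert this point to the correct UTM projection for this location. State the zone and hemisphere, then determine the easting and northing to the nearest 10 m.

Longitude -168.6531° lies in the 6° band [-174°, -168°), giving zone 2; latitude is south of the equator, so 2S.
Zone 2 central meridian λ₀ = 6×2 − 183 = -171°; Δλ = +2.3469°.
Transverse Mercator on WGS84 with k₀ = 0.9996 gives E = 675238.050 m, N = 4686780.319 m.

Zone 2S: E 675240 m, N 4686780 m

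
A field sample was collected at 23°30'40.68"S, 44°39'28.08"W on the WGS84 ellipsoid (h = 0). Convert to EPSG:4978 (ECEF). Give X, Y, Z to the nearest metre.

X 4162452 m, Y -4113026 m, Z -2528744 m

WGS84: a = 6378137 m, e² = 0.006694380; N(φ) = a/√(1−e²sin²φ) = 6381537.280 m.
X = (N+h)·cosφ·cosλ = 4162452.081 m; Y = (N+h)·cosφ·sinλ = -4113026.062 m; Z = (N(1−e²)+h)·sinφ = -2528743.733 m.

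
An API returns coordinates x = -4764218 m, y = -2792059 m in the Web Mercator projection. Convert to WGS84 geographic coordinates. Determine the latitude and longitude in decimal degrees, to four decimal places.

lat -24.3168°, lon -42.7977°

R = 6378137 m. λ = x/R = -42.79769846°.
φ = 2·arctan(exp(y/R)) − 90° = 2·arctan(0.64548) − 90° = -24.31679705°.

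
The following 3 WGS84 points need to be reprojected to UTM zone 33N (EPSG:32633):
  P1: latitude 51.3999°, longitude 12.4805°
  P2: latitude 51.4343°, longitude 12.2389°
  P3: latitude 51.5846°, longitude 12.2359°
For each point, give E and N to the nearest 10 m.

UTM zone 33N: λ₀ = 15°, k₀ = 0.9996.
P1 (51.3999°, 12.4805°) → (324744.231, 5697309.112) m.
P2 (51.4343°, 12.2389°) → (308085.540, 5701739.379) m.
P3 (51.5846°, 12.2359°) → (308508.556, 5718458.262) m.

P1: E 324740 m, N 5697310 m; P2: E 308090 m, N 5701740 m; P3: E 308510 m, N 5718460 m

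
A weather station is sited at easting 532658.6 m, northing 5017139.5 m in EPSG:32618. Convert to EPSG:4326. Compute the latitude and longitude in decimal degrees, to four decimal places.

Zone 18N: λ₀ = -75°, k₀ = 0.9996, false easting 500000 m.
Meridian distance M = (N − FN)/k₀ = 5019147.2 m.
Inverse transverse Mercator on WGS84 gives φ = 45.30699969°, λ = -74.58340045°.

lat 45.3070°, lon -74.5834°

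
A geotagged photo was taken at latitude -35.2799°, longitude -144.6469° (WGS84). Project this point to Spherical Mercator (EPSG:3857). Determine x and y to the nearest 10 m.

x -16102020 m, y -4201980 m

Web Mercator is spherical with R = a = 6378137 m.
x = R·λ = 6378137 × -2.524564658 = -16102019.253 m.
y = R·ln tan(π/4 + φ/2) = 6378137 × -0.658810526 = -4201983.793 m.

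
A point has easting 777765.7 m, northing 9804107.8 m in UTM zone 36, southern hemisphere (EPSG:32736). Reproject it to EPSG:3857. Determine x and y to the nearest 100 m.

Unproject from UTM 36S (λ₀ = 33°) → φ = -1.77060001°, λ = 35.49660041°.
Web Mercator (R = 6378137 m): x = 3951463.482 m, y = -197133.671 m.

x 3951500 m, y -197100 m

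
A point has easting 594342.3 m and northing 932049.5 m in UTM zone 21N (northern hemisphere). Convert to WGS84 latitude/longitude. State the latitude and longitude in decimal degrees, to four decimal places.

Zone 21N: λ₀ = -57°, k₀ = 0.9996, false easting 500000 m.
Meridian distance M = (N − FN)/k₀ = 932422.5 m.
Inverse transverse Mercator on WGS84 gives φ = 8.43099976°, λ = -56.14299956°.

lat 8.4310°, lon -56.1430°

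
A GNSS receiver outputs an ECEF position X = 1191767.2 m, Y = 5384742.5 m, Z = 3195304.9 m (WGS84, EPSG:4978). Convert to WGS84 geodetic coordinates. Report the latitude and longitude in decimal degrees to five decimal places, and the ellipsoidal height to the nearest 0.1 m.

lat 30.25430°, lon 77.52030°, h 1089.6 m

λ = atan2(Y, X) = 77.52030039°; p = √(X²+Y²) = 5515048.6 m.
Bowring's method on WGS84 (a = 6378137 m, b = 6356752.314 m) gives φ = 30.25429987°, h = 1089.639 m.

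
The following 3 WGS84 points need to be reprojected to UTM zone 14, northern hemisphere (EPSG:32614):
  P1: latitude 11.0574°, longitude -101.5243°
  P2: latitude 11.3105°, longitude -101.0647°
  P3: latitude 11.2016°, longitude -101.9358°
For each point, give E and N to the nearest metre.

P1: E 224206 m, N 1223492 m; P2: E 274638 m, N 1251109 m; P3: E 179371 m, N 1239867 m

UTM zone 14N: λ₀ = -99°, k₀ = 0.9996.
P1 (11.0574°, -101.5243°) → (224206.035, 1223491.961) m.
P2 (11.3105°, -101.0647°) → (274638.267, 1251108.551) m.
P3 (11.2016°, -101.9358°) → (179371.231, 1239867.371) m.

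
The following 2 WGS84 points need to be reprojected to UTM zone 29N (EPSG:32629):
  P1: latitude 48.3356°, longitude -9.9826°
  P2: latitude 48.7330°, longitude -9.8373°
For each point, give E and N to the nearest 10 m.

UTM zone 29N: λ₀ = -9°, k₀ = 0.9996.
P1 (48.3356°, -9.9826°) → (427179.515, 5354068.362) m.
P2 (48.7330°, -9.8373°) → (438431.363, 5398113.503) m.

P1: E 427180 m, N 5354070 m; P2: E 438430 m, N 5398110 m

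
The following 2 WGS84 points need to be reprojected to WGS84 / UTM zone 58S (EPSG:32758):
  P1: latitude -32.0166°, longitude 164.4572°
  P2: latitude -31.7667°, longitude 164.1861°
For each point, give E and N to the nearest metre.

UTM zone 58S: λ₀ = 165°, k₀ = 0.9996.
P1 (-32.0166°, 164.4572°) → (448738.540, 6457595.584) m.
P2 (-31.7667°, 164.1861°) → (422927.608, 6485135.171) m.

P1: E 448739 m, N 6457596 m; P2: E 422928 m, N 6485135 m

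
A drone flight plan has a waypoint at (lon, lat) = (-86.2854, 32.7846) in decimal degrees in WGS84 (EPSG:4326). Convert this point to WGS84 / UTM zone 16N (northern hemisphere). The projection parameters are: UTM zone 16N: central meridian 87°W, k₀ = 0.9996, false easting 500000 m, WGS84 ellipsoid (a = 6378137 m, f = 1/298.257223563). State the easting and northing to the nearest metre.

E 566917 m, N 3627634 m

Zone 16 central meridian λ₀ = 6×16 − 183 = -87°; Δλ = +0.7146°.
Transverse Mercator on WGS84 with k₀ = 0.9996 gives E = 566917.412 m, N = 3627634.060 m.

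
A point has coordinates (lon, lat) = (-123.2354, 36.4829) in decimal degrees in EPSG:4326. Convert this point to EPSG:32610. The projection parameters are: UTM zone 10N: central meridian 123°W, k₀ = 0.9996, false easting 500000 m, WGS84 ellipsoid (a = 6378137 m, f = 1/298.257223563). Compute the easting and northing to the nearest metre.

Zone 10 central meridian λ₀ = 6×10 − 183 = -123°; Δλ = -0.2354°.
Transverse Mercator on WGS84 with k₀ = 0.9996 gives E = 478914.039 m, N = 4037537.041 m.

E 478914 m, N 4037537 m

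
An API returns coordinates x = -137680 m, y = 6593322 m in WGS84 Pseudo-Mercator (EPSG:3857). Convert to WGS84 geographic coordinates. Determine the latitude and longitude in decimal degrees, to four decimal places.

lat 50.8416°, lon -1.2368°

R = 6378137 m. λ = x/R = -1.23680048°.
φ = 2·arctan(exp(y/R)) − 90° = 2·arctan(2.81156) − 90° = 50.84159840°.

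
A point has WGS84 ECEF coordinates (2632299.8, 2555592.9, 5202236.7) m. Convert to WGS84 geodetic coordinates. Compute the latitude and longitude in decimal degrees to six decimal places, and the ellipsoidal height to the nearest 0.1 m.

lat 54.988200°, lon 44.152900°, h 1961.8 m

λ = atan2(Y, X) = 44.15290048°; p = √(X²+Y²) = 3668795.1 m.
Bowring's method on WGS84 (a = 6378137 m, b = 6356752.314 m) gives φ = 54.98819978°, h = 1961.776 m.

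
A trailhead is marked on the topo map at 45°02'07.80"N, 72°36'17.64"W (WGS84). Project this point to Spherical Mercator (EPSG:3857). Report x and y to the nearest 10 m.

x -8082340 m, y 5627110 m

Web Mercator is spherical with R = a = 6378137 m.
x = R·λ = 6378137 × -1.267194558 = -8082340.497 m.
y = R·ln tan(π/4 + φ/2) = 6378137 × 0.882250094 = 5627111.967 m.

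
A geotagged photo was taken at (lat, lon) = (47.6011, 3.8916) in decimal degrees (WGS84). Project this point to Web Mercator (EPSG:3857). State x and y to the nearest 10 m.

Web Mercator is spherical with R = a = 6378137 m.
x = R·λ = 6378137 × 0.067921233 = 433210.930 m.
y = R·ln tan(π/4 + φ/2) = 6378137 × 0.947102078 = 6040746.808 m.

x 433210 m, y 6040750 m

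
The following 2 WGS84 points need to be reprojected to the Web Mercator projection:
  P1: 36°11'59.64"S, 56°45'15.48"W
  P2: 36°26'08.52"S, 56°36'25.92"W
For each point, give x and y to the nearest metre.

Web Mercator: x = R·λ, y = R·ln tan(π/4+φ/2), R = 6378137 m.
P1 (-36.1999°, -56.7543°) → (-6317859.776, -4328162.280) m.
P2 (-36.4357°, -56.6072°) → (-6301484.679, -4360739.829) m.

P1: x -6317860 m, y -4328162 m; P2: x -6301485 m, y -4360740 m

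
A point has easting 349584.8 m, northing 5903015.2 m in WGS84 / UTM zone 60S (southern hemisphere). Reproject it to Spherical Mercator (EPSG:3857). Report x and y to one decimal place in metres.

x 19515353.2 m, y -4440082.5 m

Unproject from UTM 60S (λ₀ = 177°) → φ = -37.00699964°, λ = 175.30940020°.
Web Mercator (R = 6378137 m): x = 19515353.162 m, y = -4440082.492 m.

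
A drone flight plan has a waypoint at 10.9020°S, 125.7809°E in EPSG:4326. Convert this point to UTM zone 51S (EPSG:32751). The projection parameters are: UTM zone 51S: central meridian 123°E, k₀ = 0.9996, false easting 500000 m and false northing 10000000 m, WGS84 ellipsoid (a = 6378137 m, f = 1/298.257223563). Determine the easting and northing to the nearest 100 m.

E 804000 m, N 8793500 m

Zone 51 central meridian λ₀ = 6×51 − 183 = 123°; Δλ = +2.7809°.
Transverse Mercator on WGS84 with k₀ = 0.9996 gives E = 804007.697 m, N = 8793460.292 m.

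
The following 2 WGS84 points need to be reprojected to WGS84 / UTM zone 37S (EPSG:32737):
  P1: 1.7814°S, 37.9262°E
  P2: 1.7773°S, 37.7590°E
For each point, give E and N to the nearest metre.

UTM zone 37S: λ₀ = 39°, k₀ = 0.9996.
P1 (-1.7814°, 37.9262°) → (380563.280, 9803066.344) m.
P2 (-1.7773°, 37.7590°) → (361962.914, 9803507.947) m.

P1: E 380563 m, N 9803066 m; P2: E 361963 m, N 9803508 m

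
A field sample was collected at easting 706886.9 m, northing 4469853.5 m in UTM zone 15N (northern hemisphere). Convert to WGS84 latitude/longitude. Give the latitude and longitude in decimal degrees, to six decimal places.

Zone 15N: λ₀ = -93°, k₀ = 0.9996, false easting 500000 m.
Meridian distance M = (N − FN)/k₀ = 4471642.2 m.
Inverse transverse Mercator on WGS84 gives φ = 40.35360032°, λ = -90.56379976°.

lat 40.353600°, lon -90.563800°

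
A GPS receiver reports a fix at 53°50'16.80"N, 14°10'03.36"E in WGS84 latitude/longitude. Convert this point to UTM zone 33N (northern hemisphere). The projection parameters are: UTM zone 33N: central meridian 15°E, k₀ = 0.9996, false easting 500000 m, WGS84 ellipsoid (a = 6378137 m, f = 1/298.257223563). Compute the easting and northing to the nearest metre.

Zone 33 central meridian λ₀ = 6×33 − 183 = 15°; Δλ = -0.8324°.
Transverse Mercator on WGS84 with k₀ = 0.9996 gives E = 445225.517 m, N = 5965818.952 m.

E 445226 m, N 5965819 m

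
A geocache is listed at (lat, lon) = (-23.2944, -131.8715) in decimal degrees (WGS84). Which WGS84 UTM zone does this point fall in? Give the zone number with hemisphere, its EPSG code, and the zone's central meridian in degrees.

Zone 9S (EPSG:32709), central meridian -129°

UTM zone = ⌊(λ + 180)/6⌋ + 1; -131.8715° ∈ [-132°, -126°) → zone 9.
Hemisphere: S (φ < 0).
Central meridian λ₀ = 6×9 − 183 = -129°.
EPSG code: 32709.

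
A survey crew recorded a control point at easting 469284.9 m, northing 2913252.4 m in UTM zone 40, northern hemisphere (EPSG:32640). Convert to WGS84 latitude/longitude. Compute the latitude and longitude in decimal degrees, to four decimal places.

Zone 40N: λ₀ = 57°, k₀ = 0.9996, false easting 500000 m.
Meridian distance M = (N − FN)/k₀ = 2914418.2 m.
Inverse transverse Mercator on WGS84 gives φ = 26.33890038°, λ = 56.69219974°.

lat 26.3389°, lon 56.6922°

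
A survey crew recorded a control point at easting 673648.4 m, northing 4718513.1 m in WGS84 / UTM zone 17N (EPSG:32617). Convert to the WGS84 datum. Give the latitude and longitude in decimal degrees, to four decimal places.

Zone 17N: λ₀ = -81°, k₀ = 0.9996, false easting 500000 m.
Meridian distance M = (N − FN)/k₀ = 4720401.3 m.
Inverse transverse Mercator on WGS84 gives φ = 42.59949960°, λ = -78.88330018°.

lat 42.5995°, lon -78.8833°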